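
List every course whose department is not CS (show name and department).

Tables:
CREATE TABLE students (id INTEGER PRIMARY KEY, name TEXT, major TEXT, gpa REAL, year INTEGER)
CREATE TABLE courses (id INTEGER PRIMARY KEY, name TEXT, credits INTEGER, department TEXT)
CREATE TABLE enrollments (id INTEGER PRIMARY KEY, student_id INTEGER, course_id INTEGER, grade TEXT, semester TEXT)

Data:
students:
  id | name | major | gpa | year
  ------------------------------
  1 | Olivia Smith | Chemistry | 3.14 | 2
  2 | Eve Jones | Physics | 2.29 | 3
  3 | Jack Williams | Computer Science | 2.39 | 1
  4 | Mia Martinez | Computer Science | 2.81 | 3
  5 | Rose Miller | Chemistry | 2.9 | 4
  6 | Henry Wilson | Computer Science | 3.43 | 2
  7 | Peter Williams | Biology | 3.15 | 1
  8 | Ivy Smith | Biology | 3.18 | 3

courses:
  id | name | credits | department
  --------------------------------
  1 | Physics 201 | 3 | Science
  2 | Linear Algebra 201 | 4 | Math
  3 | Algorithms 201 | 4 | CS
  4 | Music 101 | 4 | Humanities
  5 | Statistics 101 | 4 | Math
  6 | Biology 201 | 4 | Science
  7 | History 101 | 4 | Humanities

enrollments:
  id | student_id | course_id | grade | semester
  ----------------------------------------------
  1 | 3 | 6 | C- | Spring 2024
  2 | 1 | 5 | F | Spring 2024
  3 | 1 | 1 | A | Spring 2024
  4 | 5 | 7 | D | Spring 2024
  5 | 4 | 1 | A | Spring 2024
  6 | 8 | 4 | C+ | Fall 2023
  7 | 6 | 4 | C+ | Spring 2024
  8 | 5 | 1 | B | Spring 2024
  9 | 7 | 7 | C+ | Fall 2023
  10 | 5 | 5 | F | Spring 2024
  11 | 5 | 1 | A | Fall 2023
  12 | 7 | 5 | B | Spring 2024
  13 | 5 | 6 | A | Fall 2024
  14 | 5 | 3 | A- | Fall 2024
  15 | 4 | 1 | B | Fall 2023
SELECT name, department FROM courses WHERE department <> 'CS'

Execution result:
name | department
Physics 201 | Science
Linear Algebra 201 | Math
Music 101 | Humanities
Statistics 101 | Math
Biology 201 | Science
History 101 | Humanities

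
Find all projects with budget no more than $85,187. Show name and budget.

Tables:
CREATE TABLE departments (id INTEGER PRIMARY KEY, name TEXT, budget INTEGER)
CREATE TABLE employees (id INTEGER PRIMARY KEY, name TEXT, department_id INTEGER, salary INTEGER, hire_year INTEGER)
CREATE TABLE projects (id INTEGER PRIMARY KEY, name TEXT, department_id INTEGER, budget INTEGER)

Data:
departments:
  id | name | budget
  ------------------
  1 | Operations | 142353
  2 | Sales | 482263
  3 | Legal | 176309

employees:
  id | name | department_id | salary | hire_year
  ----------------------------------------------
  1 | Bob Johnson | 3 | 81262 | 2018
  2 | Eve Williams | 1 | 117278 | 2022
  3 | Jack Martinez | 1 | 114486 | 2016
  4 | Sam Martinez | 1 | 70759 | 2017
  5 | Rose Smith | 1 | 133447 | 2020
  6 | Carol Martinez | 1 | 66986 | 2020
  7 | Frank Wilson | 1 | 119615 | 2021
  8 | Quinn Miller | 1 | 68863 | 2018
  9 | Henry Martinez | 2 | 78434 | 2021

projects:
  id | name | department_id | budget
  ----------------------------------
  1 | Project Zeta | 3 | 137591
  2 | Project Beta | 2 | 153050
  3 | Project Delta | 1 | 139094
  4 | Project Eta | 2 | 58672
SELECT name, budget FROM projects WHERE budget <= 85187

Execution result:
name | budget
Project Eta | 58672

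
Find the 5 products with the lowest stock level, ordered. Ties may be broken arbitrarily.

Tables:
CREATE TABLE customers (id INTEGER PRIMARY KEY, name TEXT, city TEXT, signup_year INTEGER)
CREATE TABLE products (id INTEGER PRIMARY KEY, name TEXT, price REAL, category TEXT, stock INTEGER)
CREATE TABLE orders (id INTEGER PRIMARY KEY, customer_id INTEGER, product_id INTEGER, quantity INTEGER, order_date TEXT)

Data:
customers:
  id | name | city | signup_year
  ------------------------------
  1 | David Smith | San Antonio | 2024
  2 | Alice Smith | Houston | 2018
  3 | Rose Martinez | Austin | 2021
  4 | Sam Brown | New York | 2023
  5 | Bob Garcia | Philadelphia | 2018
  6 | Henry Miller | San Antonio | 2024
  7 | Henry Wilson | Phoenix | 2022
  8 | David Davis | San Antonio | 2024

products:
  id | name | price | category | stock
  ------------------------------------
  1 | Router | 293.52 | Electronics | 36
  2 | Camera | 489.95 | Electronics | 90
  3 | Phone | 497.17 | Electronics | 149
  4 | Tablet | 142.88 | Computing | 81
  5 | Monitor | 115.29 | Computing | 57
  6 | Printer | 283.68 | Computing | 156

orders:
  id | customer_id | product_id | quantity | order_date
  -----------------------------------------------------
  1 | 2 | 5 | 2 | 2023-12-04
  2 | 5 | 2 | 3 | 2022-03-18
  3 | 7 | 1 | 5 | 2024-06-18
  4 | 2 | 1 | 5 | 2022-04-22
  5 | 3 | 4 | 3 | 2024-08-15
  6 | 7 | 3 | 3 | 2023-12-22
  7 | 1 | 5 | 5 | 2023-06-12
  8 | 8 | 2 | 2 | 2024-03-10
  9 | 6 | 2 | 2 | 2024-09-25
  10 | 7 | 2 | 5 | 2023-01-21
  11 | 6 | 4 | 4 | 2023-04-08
SELECT name, stock FROM products ORDER BY stock ASC LIMIT 5

Execution result:
name | stock
Router | 36
Monitor | 57
Tablet | 81
Camera | 90
Phone | 149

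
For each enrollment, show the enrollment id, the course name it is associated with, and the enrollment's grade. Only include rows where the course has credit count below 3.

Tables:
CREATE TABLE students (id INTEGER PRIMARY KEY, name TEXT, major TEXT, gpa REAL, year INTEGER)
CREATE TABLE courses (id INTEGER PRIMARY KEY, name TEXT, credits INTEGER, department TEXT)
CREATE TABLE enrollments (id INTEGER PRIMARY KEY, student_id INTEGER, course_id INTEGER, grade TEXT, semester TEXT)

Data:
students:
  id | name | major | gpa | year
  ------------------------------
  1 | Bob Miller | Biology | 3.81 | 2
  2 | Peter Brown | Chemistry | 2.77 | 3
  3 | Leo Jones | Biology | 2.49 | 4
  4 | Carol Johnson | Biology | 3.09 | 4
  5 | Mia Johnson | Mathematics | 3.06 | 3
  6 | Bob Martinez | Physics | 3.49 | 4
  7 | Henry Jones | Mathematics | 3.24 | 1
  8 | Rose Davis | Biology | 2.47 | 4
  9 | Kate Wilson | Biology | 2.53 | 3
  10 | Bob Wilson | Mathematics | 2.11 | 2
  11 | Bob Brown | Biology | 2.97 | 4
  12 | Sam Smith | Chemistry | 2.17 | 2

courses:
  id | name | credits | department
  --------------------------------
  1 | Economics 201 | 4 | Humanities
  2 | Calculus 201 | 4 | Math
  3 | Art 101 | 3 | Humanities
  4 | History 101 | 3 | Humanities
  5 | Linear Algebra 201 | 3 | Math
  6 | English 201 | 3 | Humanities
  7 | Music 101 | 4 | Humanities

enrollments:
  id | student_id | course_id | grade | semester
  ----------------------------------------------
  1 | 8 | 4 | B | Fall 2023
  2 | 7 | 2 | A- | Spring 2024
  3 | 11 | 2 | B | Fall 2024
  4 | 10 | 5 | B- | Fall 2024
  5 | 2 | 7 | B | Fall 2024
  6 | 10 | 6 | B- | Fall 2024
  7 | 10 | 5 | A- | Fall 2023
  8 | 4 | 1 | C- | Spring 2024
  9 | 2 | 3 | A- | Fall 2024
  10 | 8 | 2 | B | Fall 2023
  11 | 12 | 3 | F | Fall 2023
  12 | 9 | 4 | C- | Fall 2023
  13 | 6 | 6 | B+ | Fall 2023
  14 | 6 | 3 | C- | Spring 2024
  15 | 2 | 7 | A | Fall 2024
SELECT c.id, p.name AS course, c.grade FROM enrollments c JOIN courses p ON c.course_id = p.id WHERE p.credits < 3

Execution result:
(no rows)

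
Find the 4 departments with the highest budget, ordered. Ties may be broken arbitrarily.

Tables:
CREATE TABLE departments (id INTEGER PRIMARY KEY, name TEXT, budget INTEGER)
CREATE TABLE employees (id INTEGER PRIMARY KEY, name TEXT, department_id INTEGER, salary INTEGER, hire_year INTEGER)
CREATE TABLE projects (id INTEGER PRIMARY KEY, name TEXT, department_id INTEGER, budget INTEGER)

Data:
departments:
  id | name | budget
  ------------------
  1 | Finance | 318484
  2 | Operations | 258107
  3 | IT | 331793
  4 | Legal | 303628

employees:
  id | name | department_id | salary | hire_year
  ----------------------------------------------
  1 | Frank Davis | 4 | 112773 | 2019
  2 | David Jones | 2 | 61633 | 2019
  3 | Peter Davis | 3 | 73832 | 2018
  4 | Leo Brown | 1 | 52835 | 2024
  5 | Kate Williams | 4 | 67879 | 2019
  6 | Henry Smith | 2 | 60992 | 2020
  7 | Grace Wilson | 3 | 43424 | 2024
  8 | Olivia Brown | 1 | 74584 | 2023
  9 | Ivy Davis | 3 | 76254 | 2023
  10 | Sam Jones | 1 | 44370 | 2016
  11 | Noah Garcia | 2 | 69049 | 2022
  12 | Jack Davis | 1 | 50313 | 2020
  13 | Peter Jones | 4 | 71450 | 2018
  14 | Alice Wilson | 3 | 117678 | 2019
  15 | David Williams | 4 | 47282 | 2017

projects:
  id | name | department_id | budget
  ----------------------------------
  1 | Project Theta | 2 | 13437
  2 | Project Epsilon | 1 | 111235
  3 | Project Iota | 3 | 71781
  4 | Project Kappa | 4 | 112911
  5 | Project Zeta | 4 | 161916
SELECT name, budget FROM departments ORDER BY budget DESC LIMIT 4

Execution result:
name | budget
IT | 331793
Finance | 318484
Legal | 303628
Operations | 258107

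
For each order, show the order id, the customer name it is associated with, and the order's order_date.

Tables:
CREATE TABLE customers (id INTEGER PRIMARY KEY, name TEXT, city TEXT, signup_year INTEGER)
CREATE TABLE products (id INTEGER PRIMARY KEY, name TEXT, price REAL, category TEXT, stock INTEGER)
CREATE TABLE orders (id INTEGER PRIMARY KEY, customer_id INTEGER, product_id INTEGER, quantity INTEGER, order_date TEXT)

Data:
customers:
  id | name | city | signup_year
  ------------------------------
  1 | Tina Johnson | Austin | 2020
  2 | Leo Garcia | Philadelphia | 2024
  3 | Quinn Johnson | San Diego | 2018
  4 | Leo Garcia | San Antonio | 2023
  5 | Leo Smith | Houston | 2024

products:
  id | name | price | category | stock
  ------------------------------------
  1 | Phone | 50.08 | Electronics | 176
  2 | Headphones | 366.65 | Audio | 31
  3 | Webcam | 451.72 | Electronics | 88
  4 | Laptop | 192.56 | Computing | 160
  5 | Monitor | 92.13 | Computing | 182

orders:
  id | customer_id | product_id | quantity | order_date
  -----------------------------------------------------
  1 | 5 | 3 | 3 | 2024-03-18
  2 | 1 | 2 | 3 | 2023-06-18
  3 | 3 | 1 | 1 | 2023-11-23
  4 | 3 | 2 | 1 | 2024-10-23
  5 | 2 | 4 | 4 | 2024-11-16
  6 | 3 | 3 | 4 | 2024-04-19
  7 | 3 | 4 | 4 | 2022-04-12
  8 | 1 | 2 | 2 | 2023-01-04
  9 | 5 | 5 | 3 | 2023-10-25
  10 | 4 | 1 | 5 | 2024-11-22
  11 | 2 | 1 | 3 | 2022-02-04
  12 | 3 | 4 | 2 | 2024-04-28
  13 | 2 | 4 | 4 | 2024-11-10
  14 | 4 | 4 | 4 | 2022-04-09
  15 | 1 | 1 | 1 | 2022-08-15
SELECT c.id, p.name AS customer, c.order_date FROM orders c JOIN customers p ON c.customer_id = p.id

Execution result:
id | customer | order_date
1 | Leo Smith | 2024-03-18
2 | Tina Johnson | 2023-06-18
3 | Quinn Johnson | 2023-11-23
4 | Quinn Johnson | 2024-10-23
5 | Leo Garcia | 2024-11-16
6 | Quinn Johnson | 2024-04-19
7 | Quinn Johnson | 2022-04-12
8 | Tina Johnson | 2023-01-04
9 | Leo Smith | 2023-10-25
10 | Leo Garcia | 2024-11-22
11 | Leo Garcia | 2022-02-04
12 | Quinn Johnson | 2024-04-28
13 | Leo Garcia | 2024-11-10
14 | Leo Garcia | 2022-04-09
15 | Tina Johnson | 2022-08-15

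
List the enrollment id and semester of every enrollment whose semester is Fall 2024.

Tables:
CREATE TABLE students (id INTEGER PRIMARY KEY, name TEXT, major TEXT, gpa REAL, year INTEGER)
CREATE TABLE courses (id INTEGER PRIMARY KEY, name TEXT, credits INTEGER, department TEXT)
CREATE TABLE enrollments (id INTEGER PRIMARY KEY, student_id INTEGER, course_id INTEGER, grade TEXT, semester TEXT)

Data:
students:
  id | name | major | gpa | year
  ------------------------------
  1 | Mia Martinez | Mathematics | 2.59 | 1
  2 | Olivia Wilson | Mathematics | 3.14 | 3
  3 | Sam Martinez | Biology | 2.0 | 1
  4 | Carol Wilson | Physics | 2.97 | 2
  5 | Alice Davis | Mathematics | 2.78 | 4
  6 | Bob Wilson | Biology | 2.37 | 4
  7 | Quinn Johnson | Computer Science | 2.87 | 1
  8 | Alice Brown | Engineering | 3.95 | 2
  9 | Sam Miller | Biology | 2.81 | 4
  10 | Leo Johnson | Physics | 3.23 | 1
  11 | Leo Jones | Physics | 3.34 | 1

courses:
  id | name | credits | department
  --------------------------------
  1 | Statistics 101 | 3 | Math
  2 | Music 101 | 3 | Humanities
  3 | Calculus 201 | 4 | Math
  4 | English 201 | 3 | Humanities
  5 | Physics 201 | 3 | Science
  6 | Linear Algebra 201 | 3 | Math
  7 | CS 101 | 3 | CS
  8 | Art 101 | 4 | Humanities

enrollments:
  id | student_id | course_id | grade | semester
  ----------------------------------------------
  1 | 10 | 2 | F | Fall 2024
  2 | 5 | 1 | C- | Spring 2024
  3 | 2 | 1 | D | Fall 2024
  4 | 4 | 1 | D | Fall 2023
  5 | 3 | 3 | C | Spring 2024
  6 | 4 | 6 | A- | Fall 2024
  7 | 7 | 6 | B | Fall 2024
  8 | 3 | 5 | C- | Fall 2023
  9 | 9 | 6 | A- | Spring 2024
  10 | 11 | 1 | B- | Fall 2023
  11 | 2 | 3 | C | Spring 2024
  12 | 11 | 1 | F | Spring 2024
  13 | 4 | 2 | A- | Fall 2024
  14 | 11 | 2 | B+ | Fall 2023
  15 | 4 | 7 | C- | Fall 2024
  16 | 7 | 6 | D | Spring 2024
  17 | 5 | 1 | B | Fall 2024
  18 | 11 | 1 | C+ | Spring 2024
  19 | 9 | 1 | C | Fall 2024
SELECT id, semester FROM enrollments WHERE semester = 'Fall 2024'

Execution result:
id | semester
1 | Fall 2024
3 | Fall 2024
6 | Fall 2024
7 | Fall 2024
13 | Fall 2024
15 | Fall 2024
17 | Fall 2024
19 | Fall 2024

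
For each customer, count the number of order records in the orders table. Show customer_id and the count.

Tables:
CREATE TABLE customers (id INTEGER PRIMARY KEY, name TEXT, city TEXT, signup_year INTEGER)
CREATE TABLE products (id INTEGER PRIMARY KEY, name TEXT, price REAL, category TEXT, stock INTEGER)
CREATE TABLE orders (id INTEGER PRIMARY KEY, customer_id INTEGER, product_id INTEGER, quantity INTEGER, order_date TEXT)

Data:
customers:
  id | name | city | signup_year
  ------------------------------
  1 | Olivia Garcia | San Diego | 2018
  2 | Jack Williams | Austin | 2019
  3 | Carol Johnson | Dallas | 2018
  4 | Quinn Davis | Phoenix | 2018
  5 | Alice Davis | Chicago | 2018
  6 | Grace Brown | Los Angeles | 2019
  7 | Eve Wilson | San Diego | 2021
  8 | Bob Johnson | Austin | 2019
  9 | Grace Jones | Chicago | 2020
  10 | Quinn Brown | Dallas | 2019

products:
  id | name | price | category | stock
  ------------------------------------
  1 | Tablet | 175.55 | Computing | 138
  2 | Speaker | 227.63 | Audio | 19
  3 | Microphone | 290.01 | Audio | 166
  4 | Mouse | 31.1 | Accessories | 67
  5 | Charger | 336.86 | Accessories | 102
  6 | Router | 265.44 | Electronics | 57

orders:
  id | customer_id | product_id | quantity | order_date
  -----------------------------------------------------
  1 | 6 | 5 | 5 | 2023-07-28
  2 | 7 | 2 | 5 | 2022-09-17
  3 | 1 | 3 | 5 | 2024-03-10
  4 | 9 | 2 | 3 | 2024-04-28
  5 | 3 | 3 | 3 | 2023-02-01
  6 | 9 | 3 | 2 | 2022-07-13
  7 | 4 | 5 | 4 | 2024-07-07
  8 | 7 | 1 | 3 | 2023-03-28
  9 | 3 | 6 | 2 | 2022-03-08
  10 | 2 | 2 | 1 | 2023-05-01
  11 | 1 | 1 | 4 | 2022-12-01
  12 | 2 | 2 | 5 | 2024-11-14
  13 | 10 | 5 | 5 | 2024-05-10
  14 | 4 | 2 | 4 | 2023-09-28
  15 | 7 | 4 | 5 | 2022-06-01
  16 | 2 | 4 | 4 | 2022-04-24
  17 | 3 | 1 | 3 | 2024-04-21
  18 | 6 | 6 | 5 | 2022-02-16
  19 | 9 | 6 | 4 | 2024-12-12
SELECT customer_id, COUNT(*) AS order_count FROM orders GROUP BY customer_id

Execution result:
customer_id | order_count
1 | 2
2 | 3
3 | 3
4 | 2
6 | 2
7 | 3
9 | 3
10 | 1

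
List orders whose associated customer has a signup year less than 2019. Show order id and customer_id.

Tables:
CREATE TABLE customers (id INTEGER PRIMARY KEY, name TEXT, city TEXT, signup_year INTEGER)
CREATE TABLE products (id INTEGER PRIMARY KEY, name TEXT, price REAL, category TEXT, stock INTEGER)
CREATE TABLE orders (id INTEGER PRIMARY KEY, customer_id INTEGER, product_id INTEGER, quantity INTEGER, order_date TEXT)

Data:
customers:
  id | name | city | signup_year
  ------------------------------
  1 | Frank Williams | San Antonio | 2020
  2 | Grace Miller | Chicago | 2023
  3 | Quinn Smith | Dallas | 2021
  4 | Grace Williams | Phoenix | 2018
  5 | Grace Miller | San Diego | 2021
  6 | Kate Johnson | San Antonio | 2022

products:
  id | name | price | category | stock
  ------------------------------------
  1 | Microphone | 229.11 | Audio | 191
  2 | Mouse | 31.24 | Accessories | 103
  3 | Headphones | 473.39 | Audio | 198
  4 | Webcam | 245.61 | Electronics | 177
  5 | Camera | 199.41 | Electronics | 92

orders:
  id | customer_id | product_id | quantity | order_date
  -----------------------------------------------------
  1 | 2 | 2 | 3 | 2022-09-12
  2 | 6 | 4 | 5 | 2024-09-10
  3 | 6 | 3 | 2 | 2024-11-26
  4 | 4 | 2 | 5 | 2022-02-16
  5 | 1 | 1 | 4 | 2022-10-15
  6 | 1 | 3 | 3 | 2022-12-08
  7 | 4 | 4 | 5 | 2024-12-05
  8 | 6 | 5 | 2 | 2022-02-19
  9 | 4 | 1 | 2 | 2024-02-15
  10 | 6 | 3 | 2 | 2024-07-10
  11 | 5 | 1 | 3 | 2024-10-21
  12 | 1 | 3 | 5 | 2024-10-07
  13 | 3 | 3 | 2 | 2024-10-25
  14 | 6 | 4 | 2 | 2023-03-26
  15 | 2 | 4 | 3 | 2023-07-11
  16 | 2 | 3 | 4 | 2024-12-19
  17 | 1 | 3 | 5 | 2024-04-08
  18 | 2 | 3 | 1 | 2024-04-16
SELECT id, customer_id FROM orders WHERE customer_id IN (SELECT id FROM customers WHERE signup_year < 2019)

Execution result:
id | customer_id
4 | 4
7 | 4
9 | 4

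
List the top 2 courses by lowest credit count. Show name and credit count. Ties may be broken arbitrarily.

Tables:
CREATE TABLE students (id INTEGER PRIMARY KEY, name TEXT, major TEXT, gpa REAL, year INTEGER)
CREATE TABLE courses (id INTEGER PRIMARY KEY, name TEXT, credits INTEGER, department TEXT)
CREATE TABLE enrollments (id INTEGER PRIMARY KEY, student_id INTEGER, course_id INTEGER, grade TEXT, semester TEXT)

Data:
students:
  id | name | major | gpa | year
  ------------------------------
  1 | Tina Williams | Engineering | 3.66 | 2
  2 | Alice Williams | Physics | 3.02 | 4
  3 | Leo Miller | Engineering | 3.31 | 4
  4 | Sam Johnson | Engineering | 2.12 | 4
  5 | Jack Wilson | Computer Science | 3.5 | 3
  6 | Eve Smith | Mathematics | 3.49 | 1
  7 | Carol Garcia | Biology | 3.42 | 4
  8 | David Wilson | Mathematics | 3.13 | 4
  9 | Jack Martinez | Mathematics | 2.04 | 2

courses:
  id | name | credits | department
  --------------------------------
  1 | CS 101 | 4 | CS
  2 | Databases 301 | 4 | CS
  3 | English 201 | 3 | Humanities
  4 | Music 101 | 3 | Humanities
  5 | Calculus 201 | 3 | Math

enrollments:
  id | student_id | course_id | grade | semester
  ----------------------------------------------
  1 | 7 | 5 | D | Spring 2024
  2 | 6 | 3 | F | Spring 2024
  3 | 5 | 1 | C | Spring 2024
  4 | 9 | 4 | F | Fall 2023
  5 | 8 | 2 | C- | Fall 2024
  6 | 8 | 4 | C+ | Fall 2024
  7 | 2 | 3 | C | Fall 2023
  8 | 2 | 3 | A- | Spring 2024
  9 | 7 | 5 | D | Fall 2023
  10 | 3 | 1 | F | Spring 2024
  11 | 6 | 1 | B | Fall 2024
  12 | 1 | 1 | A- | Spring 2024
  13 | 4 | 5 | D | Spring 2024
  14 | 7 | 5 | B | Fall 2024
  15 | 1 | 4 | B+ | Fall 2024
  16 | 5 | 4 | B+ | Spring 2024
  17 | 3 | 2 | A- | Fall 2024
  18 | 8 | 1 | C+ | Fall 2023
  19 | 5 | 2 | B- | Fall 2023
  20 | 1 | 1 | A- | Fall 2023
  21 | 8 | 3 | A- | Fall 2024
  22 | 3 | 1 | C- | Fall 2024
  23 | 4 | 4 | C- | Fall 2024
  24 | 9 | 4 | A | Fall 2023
SELECT name, credits FROM courses ORDER BY credits ASC LIMIT 2

Execution result:
name | credits
English 201 | 3
Music 101 | 3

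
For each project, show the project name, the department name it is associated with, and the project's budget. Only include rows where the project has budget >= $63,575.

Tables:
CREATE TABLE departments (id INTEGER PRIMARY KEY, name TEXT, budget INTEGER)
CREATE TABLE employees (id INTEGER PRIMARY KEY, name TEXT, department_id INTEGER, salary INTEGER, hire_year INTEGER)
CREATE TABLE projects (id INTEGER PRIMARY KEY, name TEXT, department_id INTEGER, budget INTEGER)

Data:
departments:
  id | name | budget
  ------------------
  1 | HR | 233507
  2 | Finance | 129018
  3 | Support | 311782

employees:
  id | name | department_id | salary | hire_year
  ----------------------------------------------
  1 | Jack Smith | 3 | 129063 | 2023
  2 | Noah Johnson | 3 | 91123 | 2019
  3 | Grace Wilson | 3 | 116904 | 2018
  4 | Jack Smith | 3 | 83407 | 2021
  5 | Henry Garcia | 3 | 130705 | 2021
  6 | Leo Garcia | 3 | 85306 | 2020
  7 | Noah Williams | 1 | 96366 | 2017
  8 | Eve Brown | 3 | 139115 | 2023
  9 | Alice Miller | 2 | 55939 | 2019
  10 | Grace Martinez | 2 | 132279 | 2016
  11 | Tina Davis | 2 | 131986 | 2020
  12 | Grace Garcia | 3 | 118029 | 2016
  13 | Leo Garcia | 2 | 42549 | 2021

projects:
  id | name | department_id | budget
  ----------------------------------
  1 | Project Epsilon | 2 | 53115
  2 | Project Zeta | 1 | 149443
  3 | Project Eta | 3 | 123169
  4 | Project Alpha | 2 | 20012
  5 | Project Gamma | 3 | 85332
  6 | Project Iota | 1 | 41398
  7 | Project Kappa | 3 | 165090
SELECT c.name, p.name AS department, c.budget FROM projects c JOIN departments p ON c.department_id = p.id WHERE c.budget >= 63575

Execution result:
name | department | budget
Project Zeta | HR | 149443
Project Eta | Support | 123169
Project Gamma | Support | 85332
Project Kappa | Support | 165090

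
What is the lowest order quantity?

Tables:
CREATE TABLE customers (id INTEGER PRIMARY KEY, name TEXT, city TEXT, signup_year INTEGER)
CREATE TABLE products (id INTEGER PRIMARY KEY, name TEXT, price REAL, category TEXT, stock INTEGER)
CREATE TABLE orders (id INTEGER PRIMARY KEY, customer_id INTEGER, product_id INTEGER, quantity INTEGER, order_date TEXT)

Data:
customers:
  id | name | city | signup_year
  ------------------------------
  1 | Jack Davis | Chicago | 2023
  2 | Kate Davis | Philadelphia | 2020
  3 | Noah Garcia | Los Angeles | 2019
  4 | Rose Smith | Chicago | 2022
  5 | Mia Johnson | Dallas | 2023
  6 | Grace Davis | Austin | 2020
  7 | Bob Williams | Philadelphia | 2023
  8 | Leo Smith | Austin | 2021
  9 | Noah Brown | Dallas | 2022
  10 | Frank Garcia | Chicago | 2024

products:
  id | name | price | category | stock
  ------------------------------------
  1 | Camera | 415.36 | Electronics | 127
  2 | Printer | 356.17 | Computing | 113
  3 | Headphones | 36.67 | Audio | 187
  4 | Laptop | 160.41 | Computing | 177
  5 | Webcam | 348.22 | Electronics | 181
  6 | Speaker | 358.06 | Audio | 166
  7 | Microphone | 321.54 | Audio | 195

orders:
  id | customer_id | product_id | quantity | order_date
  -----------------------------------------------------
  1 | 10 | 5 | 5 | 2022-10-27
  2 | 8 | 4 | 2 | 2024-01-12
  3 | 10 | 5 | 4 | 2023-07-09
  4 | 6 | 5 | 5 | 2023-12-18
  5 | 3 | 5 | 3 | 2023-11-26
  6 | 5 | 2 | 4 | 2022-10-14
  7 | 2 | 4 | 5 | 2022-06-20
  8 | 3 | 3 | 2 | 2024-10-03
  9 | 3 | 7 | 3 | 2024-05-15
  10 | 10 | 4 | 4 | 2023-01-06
SELECT MIN(quantity) FROM orders

Execution result:
2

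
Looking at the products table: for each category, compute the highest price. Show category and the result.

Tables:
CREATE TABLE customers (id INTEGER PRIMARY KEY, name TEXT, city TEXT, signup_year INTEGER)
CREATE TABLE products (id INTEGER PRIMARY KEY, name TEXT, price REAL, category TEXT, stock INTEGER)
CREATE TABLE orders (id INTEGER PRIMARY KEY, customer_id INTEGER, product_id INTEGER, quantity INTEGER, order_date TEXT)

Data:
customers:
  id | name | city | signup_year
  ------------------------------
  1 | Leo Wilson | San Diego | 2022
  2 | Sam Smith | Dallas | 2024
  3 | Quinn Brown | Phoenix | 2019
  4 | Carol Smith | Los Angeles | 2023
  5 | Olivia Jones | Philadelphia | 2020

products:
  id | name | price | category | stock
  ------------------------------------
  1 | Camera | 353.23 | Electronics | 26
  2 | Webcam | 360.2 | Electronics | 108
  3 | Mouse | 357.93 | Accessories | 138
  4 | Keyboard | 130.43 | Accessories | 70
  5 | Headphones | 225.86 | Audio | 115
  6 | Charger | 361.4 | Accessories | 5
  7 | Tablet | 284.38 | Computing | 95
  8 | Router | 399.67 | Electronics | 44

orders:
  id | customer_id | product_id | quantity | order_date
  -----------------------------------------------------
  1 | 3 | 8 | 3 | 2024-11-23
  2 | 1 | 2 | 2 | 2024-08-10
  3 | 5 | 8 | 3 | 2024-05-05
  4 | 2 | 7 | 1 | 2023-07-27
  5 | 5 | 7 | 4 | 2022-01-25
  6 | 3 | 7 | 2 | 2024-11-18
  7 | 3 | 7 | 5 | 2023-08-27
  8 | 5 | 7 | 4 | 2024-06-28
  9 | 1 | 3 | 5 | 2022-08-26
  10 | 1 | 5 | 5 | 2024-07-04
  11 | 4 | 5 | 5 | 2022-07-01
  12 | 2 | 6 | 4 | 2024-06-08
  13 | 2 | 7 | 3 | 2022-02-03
SELECT category, MAX(price) AS max_price FROM products GROUP BY category

Execution result:
category | max_price
Accessories | 361.40
Audio | 225.86
Computing | 284.38
Electronics | 399.67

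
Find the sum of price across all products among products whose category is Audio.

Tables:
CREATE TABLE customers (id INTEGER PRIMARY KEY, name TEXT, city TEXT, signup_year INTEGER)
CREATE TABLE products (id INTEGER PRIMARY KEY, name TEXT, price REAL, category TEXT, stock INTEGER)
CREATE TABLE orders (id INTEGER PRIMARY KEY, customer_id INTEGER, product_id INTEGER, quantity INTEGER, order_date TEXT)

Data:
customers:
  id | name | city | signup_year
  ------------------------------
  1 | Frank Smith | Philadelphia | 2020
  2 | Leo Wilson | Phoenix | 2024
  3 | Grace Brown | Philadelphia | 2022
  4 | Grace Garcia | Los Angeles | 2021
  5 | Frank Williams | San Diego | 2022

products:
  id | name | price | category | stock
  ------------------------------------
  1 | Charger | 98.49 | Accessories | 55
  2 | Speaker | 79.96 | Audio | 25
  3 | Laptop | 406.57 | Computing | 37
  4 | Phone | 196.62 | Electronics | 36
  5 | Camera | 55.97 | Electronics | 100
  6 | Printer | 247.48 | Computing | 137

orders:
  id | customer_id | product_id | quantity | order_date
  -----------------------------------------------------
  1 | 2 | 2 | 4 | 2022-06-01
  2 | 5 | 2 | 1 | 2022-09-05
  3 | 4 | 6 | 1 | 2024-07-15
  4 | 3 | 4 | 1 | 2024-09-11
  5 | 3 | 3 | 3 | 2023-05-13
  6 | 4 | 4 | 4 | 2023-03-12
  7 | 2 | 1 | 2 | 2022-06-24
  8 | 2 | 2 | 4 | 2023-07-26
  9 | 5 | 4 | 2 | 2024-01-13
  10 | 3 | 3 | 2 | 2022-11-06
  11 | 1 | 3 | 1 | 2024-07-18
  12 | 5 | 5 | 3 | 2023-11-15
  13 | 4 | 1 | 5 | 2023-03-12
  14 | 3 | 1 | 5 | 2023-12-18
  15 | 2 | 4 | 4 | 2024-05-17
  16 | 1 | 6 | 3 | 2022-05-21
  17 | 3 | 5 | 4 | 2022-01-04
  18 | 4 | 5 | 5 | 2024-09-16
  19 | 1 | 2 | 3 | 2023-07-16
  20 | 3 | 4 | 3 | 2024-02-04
SELECT SUM(price) FROM products WHERE category = 'Audio'

Execution result:
79.96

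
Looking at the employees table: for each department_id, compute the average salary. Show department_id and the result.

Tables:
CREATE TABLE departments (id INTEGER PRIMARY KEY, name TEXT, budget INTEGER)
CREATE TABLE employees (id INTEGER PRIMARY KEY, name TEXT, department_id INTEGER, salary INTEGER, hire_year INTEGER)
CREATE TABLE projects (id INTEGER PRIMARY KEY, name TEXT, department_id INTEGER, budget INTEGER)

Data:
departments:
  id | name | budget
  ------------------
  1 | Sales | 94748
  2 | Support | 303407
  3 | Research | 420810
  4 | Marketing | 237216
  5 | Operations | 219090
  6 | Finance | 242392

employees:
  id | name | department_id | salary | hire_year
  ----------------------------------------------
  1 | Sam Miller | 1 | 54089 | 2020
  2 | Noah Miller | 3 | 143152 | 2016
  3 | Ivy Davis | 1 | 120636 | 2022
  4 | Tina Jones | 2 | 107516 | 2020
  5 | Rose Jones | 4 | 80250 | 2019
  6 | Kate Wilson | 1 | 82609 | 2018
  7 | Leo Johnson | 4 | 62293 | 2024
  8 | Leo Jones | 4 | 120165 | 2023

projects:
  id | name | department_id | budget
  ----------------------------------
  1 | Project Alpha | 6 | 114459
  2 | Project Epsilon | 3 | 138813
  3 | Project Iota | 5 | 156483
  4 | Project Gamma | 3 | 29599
SELECT department_id, AVG(salary) AS avg_salary FROM employees GROUP BY department_id

Execution result:
department_id | avg_salary
1 | 85778.00
2 | 107516.00
3 | 143152.00
4 | 87569.33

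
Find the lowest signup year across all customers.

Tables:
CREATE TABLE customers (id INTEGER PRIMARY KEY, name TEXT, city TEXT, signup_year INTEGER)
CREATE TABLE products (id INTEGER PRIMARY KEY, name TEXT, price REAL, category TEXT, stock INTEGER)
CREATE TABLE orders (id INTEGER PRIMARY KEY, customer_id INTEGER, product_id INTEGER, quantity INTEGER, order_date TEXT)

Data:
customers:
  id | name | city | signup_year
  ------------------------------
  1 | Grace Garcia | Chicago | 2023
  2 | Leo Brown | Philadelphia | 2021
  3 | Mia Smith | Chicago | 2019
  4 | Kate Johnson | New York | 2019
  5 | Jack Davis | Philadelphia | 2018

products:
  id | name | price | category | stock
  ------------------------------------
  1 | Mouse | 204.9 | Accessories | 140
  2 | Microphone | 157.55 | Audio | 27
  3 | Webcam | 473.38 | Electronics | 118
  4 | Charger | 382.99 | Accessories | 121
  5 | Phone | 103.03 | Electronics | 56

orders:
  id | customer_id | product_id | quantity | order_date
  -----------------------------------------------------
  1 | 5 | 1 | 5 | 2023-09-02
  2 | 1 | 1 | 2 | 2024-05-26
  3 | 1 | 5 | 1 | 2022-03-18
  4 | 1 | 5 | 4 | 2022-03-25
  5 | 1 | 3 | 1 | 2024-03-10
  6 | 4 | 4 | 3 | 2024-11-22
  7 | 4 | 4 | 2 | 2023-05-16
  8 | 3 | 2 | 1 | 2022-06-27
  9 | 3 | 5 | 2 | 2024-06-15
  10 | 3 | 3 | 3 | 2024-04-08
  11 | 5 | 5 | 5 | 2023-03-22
SELECT MIN(signup_year) FROM customers

Execution result:
2018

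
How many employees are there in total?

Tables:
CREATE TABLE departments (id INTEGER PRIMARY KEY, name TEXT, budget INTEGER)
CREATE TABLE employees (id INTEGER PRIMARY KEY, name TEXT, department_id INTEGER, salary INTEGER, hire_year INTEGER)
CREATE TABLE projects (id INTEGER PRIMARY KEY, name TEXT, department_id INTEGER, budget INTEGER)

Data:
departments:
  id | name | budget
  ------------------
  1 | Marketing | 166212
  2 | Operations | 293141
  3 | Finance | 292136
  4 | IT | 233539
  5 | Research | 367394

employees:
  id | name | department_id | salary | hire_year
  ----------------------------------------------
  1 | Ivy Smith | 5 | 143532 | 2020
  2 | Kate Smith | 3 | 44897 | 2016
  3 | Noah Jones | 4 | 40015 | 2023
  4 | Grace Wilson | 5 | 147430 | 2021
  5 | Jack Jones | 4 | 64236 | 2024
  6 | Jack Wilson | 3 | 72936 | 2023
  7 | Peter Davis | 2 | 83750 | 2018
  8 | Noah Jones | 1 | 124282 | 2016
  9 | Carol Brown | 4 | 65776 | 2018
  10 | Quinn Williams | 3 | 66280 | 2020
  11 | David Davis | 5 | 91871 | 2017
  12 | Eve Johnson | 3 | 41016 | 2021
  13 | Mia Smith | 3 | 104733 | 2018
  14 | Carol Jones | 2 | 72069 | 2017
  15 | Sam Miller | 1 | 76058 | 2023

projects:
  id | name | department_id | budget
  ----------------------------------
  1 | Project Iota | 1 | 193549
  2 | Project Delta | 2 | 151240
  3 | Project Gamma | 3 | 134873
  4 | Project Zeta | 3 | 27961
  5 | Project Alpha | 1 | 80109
SELECT COUNT(*) FROM employees

Execution result:
15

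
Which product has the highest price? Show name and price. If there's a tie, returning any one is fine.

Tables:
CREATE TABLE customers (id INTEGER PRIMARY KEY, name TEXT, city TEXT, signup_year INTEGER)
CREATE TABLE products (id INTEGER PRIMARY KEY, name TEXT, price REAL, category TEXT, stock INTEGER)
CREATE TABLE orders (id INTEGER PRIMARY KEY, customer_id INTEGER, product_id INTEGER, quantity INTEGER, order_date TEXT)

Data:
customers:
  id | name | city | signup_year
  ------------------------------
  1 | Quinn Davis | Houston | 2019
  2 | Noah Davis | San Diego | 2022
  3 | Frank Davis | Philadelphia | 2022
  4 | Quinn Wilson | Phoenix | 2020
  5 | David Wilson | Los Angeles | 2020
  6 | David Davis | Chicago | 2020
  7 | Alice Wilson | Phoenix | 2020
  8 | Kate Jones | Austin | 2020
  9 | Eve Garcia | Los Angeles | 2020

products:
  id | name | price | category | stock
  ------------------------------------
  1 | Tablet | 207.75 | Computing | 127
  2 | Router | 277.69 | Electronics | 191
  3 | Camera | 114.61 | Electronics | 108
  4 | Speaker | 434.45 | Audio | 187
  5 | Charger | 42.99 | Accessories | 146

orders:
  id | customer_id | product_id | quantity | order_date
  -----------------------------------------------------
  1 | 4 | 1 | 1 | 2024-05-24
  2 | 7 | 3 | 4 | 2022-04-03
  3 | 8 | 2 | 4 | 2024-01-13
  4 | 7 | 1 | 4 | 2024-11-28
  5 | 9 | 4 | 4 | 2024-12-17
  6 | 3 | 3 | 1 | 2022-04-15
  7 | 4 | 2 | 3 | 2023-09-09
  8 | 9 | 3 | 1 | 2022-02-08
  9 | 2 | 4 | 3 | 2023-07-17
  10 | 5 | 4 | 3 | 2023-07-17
SELECT name, price FROM products ORDER BY price DESC LIMIT 1

Execution result:
name | price
Speaker | 434.45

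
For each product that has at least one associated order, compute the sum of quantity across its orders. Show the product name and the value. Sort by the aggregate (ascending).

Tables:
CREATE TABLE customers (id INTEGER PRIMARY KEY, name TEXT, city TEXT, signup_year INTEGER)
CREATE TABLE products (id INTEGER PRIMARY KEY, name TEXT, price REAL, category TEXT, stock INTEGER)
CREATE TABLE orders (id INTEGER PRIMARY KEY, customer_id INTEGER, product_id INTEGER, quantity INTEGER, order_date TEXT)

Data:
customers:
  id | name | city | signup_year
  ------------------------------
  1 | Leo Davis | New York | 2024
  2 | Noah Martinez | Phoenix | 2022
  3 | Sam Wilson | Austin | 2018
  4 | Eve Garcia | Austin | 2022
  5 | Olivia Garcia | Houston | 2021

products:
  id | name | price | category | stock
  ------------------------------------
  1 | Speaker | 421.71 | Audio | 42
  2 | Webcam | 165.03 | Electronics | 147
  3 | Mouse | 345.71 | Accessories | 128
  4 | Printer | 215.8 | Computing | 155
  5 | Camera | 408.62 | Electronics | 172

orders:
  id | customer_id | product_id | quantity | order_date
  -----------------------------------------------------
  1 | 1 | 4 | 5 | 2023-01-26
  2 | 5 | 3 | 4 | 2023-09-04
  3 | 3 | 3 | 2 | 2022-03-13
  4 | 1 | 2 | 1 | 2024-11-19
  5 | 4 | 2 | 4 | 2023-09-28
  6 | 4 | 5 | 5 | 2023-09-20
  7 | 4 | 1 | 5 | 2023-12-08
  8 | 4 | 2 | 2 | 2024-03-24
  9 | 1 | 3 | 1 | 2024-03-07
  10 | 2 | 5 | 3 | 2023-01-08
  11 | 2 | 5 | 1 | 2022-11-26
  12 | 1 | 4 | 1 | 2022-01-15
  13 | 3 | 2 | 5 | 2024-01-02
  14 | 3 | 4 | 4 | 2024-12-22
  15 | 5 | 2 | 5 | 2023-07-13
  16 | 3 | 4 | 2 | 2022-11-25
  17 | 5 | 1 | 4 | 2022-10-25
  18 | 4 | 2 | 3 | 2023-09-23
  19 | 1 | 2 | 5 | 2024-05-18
SELECT p.name, SUM(c.quantity) AS sum_quantity FROM orders c JOIN products p ON c.product_id = p.id GROUP BY p.id, p.name ORDER BY sum_quantity ASC

Execution result:
name | sum_quantity
Mouse | 7
Speaker | 9
Camera | 9
Printer | 12
Webcam | 25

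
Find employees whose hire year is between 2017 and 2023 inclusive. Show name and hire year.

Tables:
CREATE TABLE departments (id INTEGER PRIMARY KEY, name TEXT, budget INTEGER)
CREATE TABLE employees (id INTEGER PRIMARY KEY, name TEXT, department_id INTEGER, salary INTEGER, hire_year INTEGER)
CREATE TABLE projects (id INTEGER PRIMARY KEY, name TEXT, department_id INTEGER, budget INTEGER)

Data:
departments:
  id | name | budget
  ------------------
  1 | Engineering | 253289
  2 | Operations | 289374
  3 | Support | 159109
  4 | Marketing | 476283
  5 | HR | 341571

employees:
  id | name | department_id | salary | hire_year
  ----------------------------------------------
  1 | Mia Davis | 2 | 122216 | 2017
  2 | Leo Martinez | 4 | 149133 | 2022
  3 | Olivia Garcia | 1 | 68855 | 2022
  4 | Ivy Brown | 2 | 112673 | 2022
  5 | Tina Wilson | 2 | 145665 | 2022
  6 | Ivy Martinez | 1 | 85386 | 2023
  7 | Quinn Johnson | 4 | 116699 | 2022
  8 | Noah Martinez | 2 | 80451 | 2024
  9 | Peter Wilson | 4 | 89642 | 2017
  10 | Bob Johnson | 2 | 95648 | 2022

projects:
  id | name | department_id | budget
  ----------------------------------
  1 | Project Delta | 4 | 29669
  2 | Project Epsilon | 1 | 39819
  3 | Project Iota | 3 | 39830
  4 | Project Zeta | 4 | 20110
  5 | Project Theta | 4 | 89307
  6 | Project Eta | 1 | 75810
SELECT name, hire_year FROM employees WHERE hire_year BETWEEN 2017 AND 2023

Execution result:
name | hire_year
Mia Davis | 2017
Leo Martinez | 2022
Olivia Garcia | 2022
Ivy Brown | 2022
Tina Wilson | 2022
Ivy Martinez | 2023
Quinn Johnson | 2022
Peter Wilson | 2017
Bob Johnson | 2022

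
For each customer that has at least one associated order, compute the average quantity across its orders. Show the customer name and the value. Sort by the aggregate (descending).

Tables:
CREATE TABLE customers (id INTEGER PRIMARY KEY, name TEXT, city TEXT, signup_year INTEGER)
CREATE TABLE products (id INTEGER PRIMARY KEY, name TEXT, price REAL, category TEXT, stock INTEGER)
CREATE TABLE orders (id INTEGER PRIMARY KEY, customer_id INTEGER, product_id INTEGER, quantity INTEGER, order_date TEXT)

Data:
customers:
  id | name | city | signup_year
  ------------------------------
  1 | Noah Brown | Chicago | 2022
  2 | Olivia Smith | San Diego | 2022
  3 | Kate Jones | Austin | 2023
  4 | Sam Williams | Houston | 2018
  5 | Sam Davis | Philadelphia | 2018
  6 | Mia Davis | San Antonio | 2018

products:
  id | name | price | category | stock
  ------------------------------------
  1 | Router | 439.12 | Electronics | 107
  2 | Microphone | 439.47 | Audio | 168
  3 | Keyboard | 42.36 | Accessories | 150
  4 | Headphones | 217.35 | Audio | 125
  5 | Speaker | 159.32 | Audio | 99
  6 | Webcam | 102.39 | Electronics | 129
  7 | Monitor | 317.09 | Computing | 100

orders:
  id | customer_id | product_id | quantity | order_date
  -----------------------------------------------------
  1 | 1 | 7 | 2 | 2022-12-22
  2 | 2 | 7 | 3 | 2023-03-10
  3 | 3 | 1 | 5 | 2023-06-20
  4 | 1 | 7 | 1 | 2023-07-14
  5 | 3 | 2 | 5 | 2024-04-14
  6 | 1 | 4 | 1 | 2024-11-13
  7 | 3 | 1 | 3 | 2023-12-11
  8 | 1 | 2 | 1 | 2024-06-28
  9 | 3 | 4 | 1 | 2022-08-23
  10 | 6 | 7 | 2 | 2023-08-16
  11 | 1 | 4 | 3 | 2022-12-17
SELECT p.name, AVG(c.quantity) AS avg_quantity FROM orders c JOIN customers p ON c.customer_id = p.id GROUP BY p.id, p.name ORDER BY avg_quantity DESC

Execution result:
name | avg_quantity
Kate Jones | 3.50
Olivia Smith | 3.00
Mia Davis | 2.00
Noah Brown | 1.60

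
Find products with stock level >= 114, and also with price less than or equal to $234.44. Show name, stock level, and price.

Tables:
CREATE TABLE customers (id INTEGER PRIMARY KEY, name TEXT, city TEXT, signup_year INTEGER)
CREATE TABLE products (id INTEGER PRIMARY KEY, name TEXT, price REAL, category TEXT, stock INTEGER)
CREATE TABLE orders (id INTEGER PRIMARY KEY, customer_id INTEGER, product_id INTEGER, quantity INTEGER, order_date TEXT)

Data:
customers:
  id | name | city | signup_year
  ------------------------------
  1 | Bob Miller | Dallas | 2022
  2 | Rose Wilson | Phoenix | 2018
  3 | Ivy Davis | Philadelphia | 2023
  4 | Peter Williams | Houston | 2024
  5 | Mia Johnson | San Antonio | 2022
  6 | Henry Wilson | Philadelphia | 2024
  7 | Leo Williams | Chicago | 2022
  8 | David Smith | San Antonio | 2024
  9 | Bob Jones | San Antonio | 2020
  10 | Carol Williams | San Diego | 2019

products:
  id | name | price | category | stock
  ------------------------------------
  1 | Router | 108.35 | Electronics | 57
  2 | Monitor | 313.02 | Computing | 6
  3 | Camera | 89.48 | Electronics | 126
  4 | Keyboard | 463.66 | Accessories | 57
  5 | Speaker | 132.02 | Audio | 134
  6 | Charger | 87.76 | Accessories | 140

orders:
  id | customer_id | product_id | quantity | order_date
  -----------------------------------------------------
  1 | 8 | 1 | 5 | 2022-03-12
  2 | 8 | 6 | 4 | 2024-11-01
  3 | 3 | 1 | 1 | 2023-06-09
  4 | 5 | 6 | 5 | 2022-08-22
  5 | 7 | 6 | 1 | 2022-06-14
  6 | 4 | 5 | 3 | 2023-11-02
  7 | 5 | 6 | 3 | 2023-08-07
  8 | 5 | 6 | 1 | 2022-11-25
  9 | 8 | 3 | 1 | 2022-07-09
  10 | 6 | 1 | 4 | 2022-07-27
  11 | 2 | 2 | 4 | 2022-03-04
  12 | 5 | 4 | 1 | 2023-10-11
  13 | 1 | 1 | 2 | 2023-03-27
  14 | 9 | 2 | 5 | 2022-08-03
SELECT name, stock, price FROM products WHERE stock >= 114 AND price <= 234.44

Execution result:
name | stock | price
Camera | 126 | 89.48
Speaker | 134 | 132.02
Charger | 140 | 87.76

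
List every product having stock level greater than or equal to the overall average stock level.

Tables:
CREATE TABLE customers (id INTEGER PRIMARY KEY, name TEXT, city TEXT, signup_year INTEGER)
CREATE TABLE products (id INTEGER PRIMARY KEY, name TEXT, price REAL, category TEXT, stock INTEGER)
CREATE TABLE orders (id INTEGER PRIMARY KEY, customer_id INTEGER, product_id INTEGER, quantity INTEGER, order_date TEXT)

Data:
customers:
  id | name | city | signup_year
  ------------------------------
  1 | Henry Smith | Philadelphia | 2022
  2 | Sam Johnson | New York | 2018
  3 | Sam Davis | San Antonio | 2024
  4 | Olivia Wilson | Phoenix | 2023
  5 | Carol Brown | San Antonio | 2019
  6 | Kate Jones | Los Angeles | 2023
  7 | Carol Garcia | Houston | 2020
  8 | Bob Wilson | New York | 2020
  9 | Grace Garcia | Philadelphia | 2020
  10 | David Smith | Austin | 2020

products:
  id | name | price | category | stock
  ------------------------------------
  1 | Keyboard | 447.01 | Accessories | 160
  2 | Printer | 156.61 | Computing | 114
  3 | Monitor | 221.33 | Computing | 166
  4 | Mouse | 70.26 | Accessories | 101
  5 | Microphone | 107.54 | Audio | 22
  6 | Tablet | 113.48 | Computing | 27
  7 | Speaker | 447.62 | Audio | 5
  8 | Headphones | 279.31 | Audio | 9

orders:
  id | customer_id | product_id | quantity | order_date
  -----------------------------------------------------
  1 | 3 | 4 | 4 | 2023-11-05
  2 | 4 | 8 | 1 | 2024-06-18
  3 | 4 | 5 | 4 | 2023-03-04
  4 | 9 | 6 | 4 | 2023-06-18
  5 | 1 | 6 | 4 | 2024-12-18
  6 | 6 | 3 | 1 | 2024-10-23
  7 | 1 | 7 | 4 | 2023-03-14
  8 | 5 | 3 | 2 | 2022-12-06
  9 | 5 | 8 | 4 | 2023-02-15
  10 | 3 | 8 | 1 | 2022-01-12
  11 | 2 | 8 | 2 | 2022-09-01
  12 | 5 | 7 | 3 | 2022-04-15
SELECT name, stock FROM products WHERE stock >= (SELECT AVG(stock) FROM products)

Execution result:
name | stock
Keyboard | 160
Printer | 114
Monitor | 166
Mouse | 101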